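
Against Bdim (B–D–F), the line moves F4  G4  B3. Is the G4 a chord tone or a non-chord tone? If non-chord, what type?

Non-chord tone — an escape tone.

The harmony at that moment is B diminished triad (B, D, F); G4 is not a chord tone.
It is approached by step up from F4 and left by leap down to B3.
Step in, leap out — an escape tone.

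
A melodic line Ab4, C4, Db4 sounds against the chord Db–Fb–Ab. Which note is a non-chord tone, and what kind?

The harmony at that moment is Db minor triad (Db, Fb, Ab); C4 is not a chord tone.
It is approached by leap down from Ab4 and left by step up to Db4.
Leap in, step out — an appoggiatura.

C4 is an appoggiatura.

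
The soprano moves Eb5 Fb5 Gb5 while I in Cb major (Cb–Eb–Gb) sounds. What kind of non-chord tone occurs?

Fb5 is a passing tone.

The harmony at that moment is Cb major triad (Cb, Eb, Gb); Fb5 is not a chord tone.
It is approached by step up from Eb5 and left by step up to Gb5.
Step in, step out in the same direction — a passing tone.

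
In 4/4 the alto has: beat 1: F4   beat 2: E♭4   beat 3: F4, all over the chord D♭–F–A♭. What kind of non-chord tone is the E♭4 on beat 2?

Lower neighbor tone.

The harmony at that moment is D♭ major triad (D♭, F, A♭); E♭4 is not a chord tone.
It is approached by step down from F4 and left by step up to F4.
Step away and step back to the same note — a neighbor tone (lower neighbor).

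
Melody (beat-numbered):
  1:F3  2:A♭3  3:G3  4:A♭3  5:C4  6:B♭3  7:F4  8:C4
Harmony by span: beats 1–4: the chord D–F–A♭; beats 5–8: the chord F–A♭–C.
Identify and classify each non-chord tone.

G3 (beat 3) — neighbor tone; B♭3 (beat 6) — escape tone.

The harmony at that moment is D diminished triad (D, F, A♭); G3 is not a chord tone.
It is approached by step down from A♭3 and left by step up to A♭3.
Step away and step back to the same note — a neighbor tone (lower neighbor).
The harmony at that moment is F minor triad (F, A♭, C); B♭3 is not a chord tone.
It is approached by step down from C4 and left by leap up to F4.
Step in, leap out — an escape tone.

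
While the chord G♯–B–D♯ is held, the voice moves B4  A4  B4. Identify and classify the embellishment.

The harmony at that moment is G♯ minor triad (G♯, B, D♯); A4 is not a chord tone.
It is approached by step down from B4 and left by step up to B4.
Step away and step back to the same note — a neighbor tone (lower neighbor).

A4 is a neighbor tone.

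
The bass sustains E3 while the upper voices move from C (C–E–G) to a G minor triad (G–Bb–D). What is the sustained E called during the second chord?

The harmony at that moment is G minor triad (G, Bb, D); E3 is not a chord tone.
It is held over (the same pitch as the preceding E3) and then sustained as the same pitch into the next harmony.
Sustained through a change of harmony — a pedal tone.

Pedal tone (pedal point).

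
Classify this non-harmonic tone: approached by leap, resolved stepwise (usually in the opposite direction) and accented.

Appoggiatura.

Approach: by leap. Departure: by step. Metric position: strong.
Leap in, step out, in a metrically strong position — an appoggiatura. (It is the mirror image of the escape tone, which steps in and leaps out from a weak position.)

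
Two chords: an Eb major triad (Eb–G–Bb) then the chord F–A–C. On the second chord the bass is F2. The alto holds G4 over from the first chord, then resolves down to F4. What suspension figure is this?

At the second chord the bass is F2. The suspended G4 lies a ninth above the bass; after resolving down by step to F4, the interval above the bass becomes an octave.
Suspension figures are named by those two intervals: 9–8.

9–8 suspension.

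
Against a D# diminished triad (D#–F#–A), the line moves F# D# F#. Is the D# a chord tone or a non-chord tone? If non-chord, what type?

Chord tone (the root of D# diminished triad).

D# diminished triad contains D#, F#, A; D# is the root, so it is a chord tone.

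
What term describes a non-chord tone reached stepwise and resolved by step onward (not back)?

Approach: by step. Departure: by step, continuing in the same direction.
Stepwise on both sides with no change of direction means the note fills in the space between two different chord tones — a passing tone. (Had it turned back to its starting note it would be a neighbor tone instead.)

Passing tone.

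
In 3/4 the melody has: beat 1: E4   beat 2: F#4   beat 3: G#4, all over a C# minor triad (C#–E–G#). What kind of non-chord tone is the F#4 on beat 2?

The harmony at that moment is C# minor triad (C#, E, G#); F#4 is not a chord tone.
It is approached by step up from E4 and left by step up to G#4.
Step in, step out in the same direction — a passing tone.

Passing tone.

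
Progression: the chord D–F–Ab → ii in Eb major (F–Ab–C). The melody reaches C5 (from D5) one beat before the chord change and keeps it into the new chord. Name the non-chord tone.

The harmony at that moment is D diminished triad (D, F, Ab); C5 is not a chord tone.
It is approached by step down from D5 and then sustained as the same pitch into the next harmony.
Arriving early and becoming a chord tone when the harmony changes — an anticipation.

C5 is an anticipation.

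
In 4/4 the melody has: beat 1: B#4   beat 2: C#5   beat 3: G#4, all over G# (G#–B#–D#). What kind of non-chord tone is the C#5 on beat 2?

Escape tone.

The harmony at that moment is G# major triad (G#, B#, D#); C#5 is not a chord tone.
It is approached by step up from B#4 and left by leap down to G#4.
Step in, leap out, on a weak beat — an escape tone.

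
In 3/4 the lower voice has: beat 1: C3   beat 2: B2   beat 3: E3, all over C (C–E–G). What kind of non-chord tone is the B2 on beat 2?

The harmony at that moment is C major triad (C, E, G); B2 is not a chord tone.
It is approached by step down from C3 and left by leap up to E3.
Step in, leap out, on a weak beat — an escape tone.

Escape tone.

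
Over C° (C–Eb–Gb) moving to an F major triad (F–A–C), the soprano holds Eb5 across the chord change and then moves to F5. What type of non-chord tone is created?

Eb5 is a retardation.

The harmony at that moment is F major triad (F, A, C); Eb5 is not a chord tone.
It is held over (the same pitch as the preceding Eb5) and left by step up to F5.
Held over from the previous chord and resolving up by step — a retardation.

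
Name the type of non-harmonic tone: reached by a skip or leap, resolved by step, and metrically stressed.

Appoggiatura.

Approach: by leap. Departure: by step. Metric position: strong.
Leap in, step out, in a metrically strong position — an appoggiatura. (It is the mirror image of the escape tone, which steps in and leaps out from a weak position.)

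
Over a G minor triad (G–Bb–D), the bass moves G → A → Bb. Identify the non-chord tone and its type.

A is a passing tone.

The harmony at that moment is G minor triad (G, Bb, D); A is not a chord tone.
It is approached by step up from G and left by step up to Bb.
Step in, step out in the same direction — a passing tone.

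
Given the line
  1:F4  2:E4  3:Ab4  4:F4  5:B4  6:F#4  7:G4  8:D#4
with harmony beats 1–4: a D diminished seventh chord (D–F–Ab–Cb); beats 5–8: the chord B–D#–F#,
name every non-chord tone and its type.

E4 (beat 2) — escape tone; G4 (beat 7) — escape tone.

The harmony at that moment is D diminished seventh chord (D, F, Ab, Cb); E4 is not a chord tone.
It is approached by step down from F4 and left by leap up to Ab4.
Step in, leap out — an escape tone.
The harmony at that moment is B major triad (B, D#, F#); G4 is not a chord tone.
It is approached by step up from F#4 and left by leap down to D#4.
Step in, leap out — an escape tone.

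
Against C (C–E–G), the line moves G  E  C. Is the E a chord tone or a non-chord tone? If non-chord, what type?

C major triad contains C, E, G; E is the third, so it is a chord tone.

Chord tone (the third of C major triad).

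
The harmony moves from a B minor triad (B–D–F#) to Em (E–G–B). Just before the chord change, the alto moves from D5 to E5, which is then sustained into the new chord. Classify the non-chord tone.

E5 is an anticipation.

The harmony at that moment is B minor triad (B, D, F#); E5 is not a chord tone.
It is approached by step up from D5 and then sustained as the same pitch into the next harmony.
Arriving early and becoming a chord tone when the harmony changes — an anticipation.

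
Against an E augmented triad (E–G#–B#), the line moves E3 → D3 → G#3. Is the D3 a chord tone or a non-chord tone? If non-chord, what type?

Non-chord tone — an escape tone.

The harmony at that moment is E augmented triad (E, G#, B#); D3 is not a chord tone.
It is approached by step down from E3 and left by leap up to G#3.
Step in, leap out — an escape tone.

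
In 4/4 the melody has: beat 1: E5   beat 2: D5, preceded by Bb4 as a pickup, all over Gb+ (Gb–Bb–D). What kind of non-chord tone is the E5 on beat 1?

Appoggiatura.

The harmony at that moment is Gb augmented triad (Gb, Bb, D); E5 is not a chord tone.
It is approached by leap up from Bb4 and left by step down to D5.
Leap in, step out, metrically accented — an appoggiatura.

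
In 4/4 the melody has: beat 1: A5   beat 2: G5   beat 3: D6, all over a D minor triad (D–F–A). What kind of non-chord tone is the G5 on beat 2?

The harmony at that moment is D minor triad (D, F, A); G5 is not a chord tone.
It is approached by step down from A5 and left by leap up to D6.
Step in, leap out, on a weak beat — an escape tone.

Escape tone.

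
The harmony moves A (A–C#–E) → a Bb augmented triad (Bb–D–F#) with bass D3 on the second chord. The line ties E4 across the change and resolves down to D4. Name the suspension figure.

At the second chord the bass is D3. The suspended E4 lies a ninth above the bass; after resolving down by step to D4, the interval above the bass becomes an octave.
Suspension figures are named by those two intervals: 9–8.

9–8 suspension.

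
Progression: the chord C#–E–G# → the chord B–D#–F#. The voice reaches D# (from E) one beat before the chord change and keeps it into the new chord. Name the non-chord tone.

D# is an anticipation.

The harmony at that moment is C# minor triad (C#, E, G#); D# is not a chord tone.
It is approached by step down from E and then sustained as the same pitch into the next harmony.
Arriving early and becoming a chord tone when the harmony changes — an anticipation.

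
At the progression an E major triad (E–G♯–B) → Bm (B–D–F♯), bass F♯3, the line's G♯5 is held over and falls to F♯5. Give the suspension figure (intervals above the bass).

At the second chord the bass is F♯3. The suspended G♯5 lies a ninth above the bass; after resolving down by step to F♯5, the interval above the bass becomes an octave.
Suspension figures are named by those two intervals: 9–8.

9–8 suspension.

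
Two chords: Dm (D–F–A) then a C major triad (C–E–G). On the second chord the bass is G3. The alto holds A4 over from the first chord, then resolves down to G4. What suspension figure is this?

9–8 suspension.

At the second chord the bass is G3. The suspended A4 lies a ninth above the bass; after resolving down by step to G4, the interval above the bass becomes an octave.
Suspension figures are named by those two intervals: 9–8.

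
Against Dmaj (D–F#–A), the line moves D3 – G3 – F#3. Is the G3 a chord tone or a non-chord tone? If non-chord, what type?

Non-chord tone — an appoggiatura.

The harmony at that moment is D major triad (D, F#, A); G3 is not a chord tone.
It is approached by leap up from D3 and left by step down to F#3.
Leap in, step out — an appoggiatura.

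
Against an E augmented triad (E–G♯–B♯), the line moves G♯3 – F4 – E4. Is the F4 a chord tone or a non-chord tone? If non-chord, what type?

The harmony at that moment is E augmented triad (E, G♯, B♯); F4 is not a chord tone.
It is approached by leap up from G♯3 and left by step down to E4.
Leap in, step out — an appoggiatura.

Non-chord tone — an appoggiatura.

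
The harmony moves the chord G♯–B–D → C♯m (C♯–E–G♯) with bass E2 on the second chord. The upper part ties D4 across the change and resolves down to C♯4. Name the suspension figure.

7–6 suspension.

At the second chord the bass is E2. The suspended D4 lies a seventh above the bass; after resolving down by step to C♯4, the interval above the bass becomes a sixth.
Suspension figures are named by those two intervals: 7–6.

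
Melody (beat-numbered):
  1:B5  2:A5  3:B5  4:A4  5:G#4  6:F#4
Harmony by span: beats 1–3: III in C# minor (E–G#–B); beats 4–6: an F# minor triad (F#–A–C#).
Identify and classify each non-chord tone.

A5 (beat 2) — neighbor tone; G#4 (beat 5) — passing tone.

The harmony at that moment is E major triad (E, G#, B); A5 is not a chord tone.
It is approached by step down from B5 and left by step up to B5.
Step away and step back to the same note — a neighbor tone (lower neighbor).
The harmony at that moment is F# minor triad (F#, A, C#); G#4 is not a chord tone.
It is approached by step down from A4 and left by step down to F#4.
Step in, step out in the same direction — a passing tone.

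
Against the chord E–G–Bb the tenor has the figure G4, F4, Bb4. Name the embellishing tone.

The harmony at that moment is E diminished triad (E, G, Bb); F4 is not a chord tone.
It is approached by step down from G4 and left by leap up to Bb4.
Step in, leap out — an escape tone.

F4 is an escape tone.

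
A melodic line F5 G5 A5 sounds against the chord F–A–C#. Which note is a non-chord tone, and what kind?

G5 is a passing tone.

The harmony at that moment is F augmented triad (F, A, C#); G5 is not a chord tone.
It is approached by step up from F5 and left by step up to A5.
Step in, step out in the same direction — a passing tone.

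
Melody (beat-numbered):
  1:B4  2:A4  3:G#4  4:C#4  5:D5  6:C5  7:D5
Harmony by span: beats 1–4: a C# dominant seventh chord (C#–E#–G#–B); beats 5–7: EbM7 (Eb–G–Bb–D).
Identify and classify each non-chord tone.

The harmony at that moment is C# dominant seventh chord (C#, E#, G#, B); A4 is not a chord tone.
It is approached by step down from B4 and left by step down to G#4.
Step in, step out in the same direction — a passing tone.
The harmony at that moment is Eb major seventh chord (Eb, G, Bb, D); C5 is not a chord tone.
It is approached by step down from D5 and left by step up to D5.
Step away and step back to the same note — a neighbor tone (lower neighbor).

A4 (beat 2) — passing tone; C5 (beat 6) — neighbor tone.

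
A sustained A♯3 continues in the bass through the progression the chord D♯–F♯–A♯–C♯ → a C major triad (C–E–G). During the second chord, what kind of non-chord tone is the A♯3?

The harmony at that moment is C major triad (C, E, G); A♯3 is not a chord tone.
It is held over (the same pitch as the preceding A♯3) and then sustained as the same pitch into the next harmony.
Sustained through a change of harmony — a pedal tone.

Pedal tone (pedal point).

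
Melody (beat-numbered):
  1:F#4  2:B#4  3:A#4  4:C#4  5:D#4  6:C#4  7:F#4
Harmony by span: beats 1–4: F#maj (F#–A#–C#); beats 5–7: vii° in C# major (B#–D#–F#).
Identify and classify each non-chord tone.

B#4 (beat 2) — appoggiatura; C#4 (beat 6) — escape tone.

The harmony at that moment is F# major triad (F#, A#, C#); B#4 is not a chord tone.
It is approached by leap up from F#4 and left by step down to A#4.
Leap in, step out — an appoggiatura.
The harmony at that moment is B# diminished triad (B#, D#, F#); C#4 is not a chord tone.
It is approached by step down from D#4 and left by leap up to F#4.
Step in, leap out — an escape tone.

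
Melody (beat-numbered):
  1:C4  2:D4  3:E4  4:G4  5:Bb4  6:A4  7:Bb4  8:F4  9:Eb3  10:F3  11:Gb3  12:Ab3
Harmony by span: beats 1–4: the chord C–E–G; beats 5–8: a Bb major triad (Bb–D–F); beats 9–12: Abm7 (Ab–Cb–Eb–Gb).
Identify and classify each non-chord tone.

D4 (beat 2) — passing tone; A4 (beat 6) — neighbor tone; F3 (beat 10) — passing tone.

The harmony at that moment is C major triad (C, E, G); D4 is not a chord tone.
It is approached by step up from C4 and left by step up to E4.
Step in, step out in the same direction — a passing tone.
The harmony at that moment is Bb major triad (Bb, D, F); A4 is not a chord tone.
It is approached by step down from Bb4 and left by step up to Bb4.
Step away and step back to the same note — a neighbor tone (lower neighbor).
The harmony at that moment is Ab minor seventh chord (Ab, Cb, Eb, Gb); F3 is not a chord tone.
It is approached by step up from Eb3 and left by step up to Gb3.
Step in, step out in the same direction — a passing tone.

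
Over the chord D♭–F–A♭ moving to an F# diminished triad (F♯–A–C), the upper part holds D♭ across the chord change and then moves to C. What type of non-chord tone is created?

The harmony at that moment is F♯ diminished triad (F♯, A, C); D♭ is not a chord tone.
It is held over (the same pitch as the preceding D♭) and left by step down to C.
Held over from the previous chord and resolving down by step — a suspension.

D♭ is a suspension.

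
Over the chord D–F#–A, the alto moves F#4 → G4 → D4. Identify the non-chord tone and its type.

G4 is an escape tone.

The harmony at that moment is D major triad (D, F#, A); G4 is not a chord tone.
It is approached by step up from F#4 and left by leap down to D4.
Step in, leap out — an escape tone.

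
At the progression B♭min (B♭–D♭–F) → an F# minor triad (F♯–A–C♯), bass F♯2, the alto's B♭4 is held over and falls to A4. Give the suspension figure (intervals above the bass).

At the second chord the bass is F♯2. The suspended B♭4 lies a fourth above the bass; after resolving down by step to A4, the interval above the bass becomes a third.
Suspension figures are named by those two intervals: 4–3.

4–3 suspension.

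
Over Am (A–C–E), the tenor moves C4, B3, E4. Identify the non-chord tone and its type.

B3 is an escape tone.

The harmony at that moment is A minor triad (A, C, E); B3 is not a chord tone.
It is approached by step down from C4 and left by leap up to E4.
Step in, leap out — an escape tone.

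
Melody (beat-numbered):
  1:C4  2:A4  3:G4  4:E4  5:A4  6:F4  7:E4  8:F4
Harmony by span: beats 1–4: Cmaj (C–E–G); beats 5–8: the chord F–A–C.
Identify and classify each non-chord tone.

A4 (beat 2) — appoggiatura; E4 (beat 7) — neighbor tone.

The harmony at that moment is C major triad (C, E, G); A4 is not a chord tone.
It is approached by leap up from C4 and left by step down to G4.
Leap in, step out — an appoggiatura.
The harmony at that moment is F major triad (F, A, C); E4 is not a chord tone.
It is approached by step down from F4 and left by step up to F4.
Step away and step back to the same note — a neighbor tone (lower neighbor).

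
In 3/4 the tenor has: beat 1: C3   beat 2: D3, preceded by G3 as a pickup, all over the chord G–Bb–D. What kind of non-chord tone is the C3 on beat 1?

Appoggiatura.

The harmony at that moment is G minor triad (G, Bb, D); C3 is not a chord tone.
It is approached by leap down from G3 and left by step up to D3.
Leap in, step out, metrically accented — an appoggiatura.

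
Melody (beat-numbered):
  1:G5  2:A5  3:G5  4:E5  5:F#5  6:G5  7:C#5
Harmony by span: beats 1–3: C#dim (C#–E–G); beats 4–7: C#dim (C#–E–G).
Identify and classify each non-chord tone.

The harmony at that moment is C# diminished triad (C#, E, G); A5 is not a chord tone.
It is approached by step up from G5 and left by step down to G5.
Step away and step back to the same note — a neighbor tone (upper neighbor).
The harmony at that moment is C# diminished triad (C#, E, G); F#5 is not a chord tone.
It is approached by step up from E5 and left by step up to G5.
Step in, step out in the same direction — a passing tone.

A5 (beat 2) — neighbor tone; F#5 (beat 5) — passing tone.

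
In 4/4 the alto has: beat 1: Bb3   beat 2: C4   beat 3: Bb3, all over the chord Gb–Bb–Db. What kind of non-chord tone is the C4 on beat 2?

Upper neighbor tone.

The harmony at that moment is Gb major triad (Gb, Bb, Db); C4 is not a chord tone.
It is approached by step up from Bb3 and left by step down to Bb3.
Step away and step back to the same note — a neighbor tone (upper neighbor).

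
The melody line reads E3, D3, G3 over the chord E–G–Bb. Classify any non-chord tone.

The harmony at that moment is E diminished triad (E, G, Bb); D3 is not a chord tone.
It is approached by step down from E3 and left by leap up to G3.
Step in, leap out — an escape tone.

D3 is an escape tone.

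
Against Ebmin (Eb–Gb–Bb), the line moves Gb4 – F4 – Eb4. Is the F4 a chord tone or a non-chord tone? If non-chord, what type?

Non-chord tone — a passing tone.

The harmony at that moment is Eb minor triad (Eb, Gb, Bb); F4 is not a chord tone.
It is approached by step down from Gb4 and left by step down to Eb4.
Step in, step out in the same direction — a passing tone.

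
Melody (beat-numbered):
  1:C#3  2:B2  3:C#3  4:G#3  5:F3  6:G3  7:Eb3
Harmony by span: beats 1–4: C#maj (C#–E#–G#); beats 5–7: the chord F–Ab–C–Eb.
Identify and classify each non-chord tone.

B2 (beat 2) — neighbor tone; G3 (beat 6) — escape tone.

The harmony at that moment is C# major triad (C#, E#, G#); B2 is not a chord tone.
It is approached by step down from C#3 and left by step up to C#3.
Step away and step back to the same note — a neighbor tone (lower neighbor).
The harmony at that moment is F minor seventh chord (F, Ab, C, Eb); G3 is not a chord tone.
It is approached by step up from F3 and left by leap down to Eb3.
Step in, leap out — an escape tone.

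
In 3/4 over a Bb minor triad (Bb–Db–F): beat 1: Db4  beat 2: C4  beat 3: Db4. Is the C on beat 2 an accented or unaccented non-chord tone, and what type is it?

The harmony at that moment is Bb minor triad (Bb, Db, F); C4 is not a chord tone.
It is approached by step down from Db4 and left by step up to Db4.
Step away and step back to the same note — a neighbor tone (lower neighbor).
It falls on a weak beat, so it is unaccented.

Unaccented neighbor tone.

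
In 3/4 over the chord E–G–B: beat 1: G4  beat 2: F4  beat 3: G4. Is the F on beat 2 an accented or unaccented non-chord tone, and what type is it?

The harmony at that moment is E minor triad (E, G, B); F4 is not a chord tone.
It is approached by step down from G4 and left by step up to G4.
Step away and step back to the same note — a neighbor tone (lower neighbor).
It falls on a weak beat, so it is unaccented.

Unaccented neighbor tone.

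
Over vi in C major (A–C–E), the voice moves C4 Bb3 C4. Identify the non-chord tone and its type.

Bb3 is a neighbor tone.

The harmony at that moment is A minor triad (A, C, E); Bb3 is not a chord tone.
It is approached by step down from C4 and left by step up to C4.
Step away and step back to the same note — a neighbor tone (lower neighbor).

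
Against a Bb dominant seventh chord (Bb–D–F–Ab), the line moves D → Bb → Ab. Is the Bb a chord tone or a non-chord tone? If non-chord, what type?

Chord tone (the root of Bb dominant seventh chord).

Bb dominant seventh chord contains Bb, D, F, Ab; Bb is the root, so it is a chord tone.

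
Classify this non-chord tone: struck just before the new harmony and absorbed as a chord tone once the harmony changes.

Anticipation.

Approach: ahead of the chord change (typically by step), so it is dissonant against the current harmony. Departure: none — the same pitch is restated or held and is a chord tone of the new harmony.
Dissonant first, consonant once the harmony catches up: the note simply arrives early — an anticipation. (The reverse timing, consonant first and dissonant after the change, would be a suspension or retardation.)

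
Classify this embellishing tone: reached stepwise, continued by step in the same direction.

Approach: by step. Departure: by step, continuing in the same direction.
Stepwise on both sides with no change of direction means the note fills in the space between two different chord tones — a passing tone. (Had it turned back to its starting note it would be a neighbor tone instead.)

Passing tone.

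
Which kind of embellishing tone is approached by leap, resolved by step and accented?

Appoggiatura.

Approach: by leap. Departure: by step. Metric position: strong.
Leap in, step out, in a metrically strong position — an appoggiatura. (It is the mirror image of the escape tone, which steps in and leaps out from a weak position.)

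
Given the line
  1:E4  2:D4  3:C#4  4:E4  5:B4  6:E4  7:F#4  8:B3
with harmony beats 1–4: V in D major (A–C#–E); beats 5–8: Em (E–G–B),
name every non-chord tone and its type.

D4 (beat 2) — passing tone; F#4 (beat 7) — escape tone.

The harmony at that moment is A major triad (A, C#, E); D4 is not a chord tone.
It is approached by step down from E4 and left by step down to C#4.
Step in, step out in the same direction — a passing tone.
The harmony at that moment is E minor triad (E, G, B); F#4 is not a chord tone.
It is approached by step up from E4 and left by leap down to B3.
Step in, leap out — an escape tone.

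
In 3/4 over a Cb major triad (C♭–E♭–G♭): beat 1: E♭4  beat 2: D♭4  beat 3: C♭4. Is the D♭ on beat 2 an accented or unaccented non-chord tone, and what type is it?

The harmony at that moment is C♭ major triad (C♭, E♭, G♭); D♭4 is not a chord tone.
It is approached by step down from E♭4 and left by step down to C♭4.
Step in, step out in the same direction — a passing tone.
It falls on a weak beat, so it is unaccented.

Unaccented passing tone.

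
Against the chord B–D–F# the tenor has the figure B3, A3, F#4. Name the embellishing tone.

A3 is an escape tone.

The harmony at that moment is B minor triad (B, D, F#); A3 is not a chord tone.
It is approached by step down from B3 and left by leap up to F#4.
Step in, leap out — an escape tone.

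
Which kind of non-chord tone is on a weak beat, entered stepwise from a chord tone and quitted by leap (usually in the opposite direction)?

Approach: by step. Departure: by leap. Metric position: weak.
Step in, leap out, from a weak position — an escape tone (échappée). (It is the mirror image of the appoggiatura, which leaps in and steps out on a strong beat.)

Escape tone.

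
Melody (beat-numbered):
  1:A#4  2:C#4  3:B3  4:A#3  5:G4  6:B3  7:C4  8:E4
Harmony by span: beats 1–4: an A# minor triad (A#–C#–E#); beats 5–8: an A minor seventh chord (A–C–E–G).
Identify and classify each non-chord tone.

The harmony at that moment is A# minor triad (A#, C#, E#); B3 is not a chord tone.
It is approached by step down from C#4 and left by step down to A#3.
Step in, step out in the same direction — a passing tone.
The harmony at that moment is A minor seventh chord (A, C, E, G); B3 is not a chord tone.
It is approached by leap down from G4 and left by step up to C4.
Leap in, step out — an appoggiatura.

B3 (beat 3) — passing tone; B3 (beat 6) — appoggiatura.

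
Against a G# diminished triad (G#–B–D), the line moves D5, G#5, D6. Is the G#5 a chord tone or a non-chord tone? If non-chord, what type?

Chord tone (the root of G# diminished triad).

G# diminished triad contains G#, B, D; G# is the root, so it is a chord tone.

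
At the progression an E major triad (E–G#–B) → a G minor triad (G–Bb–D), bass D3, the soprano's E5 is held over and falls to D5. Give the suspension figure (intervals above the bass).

At the second chord the bass is D3. The suspended E5 lies a ninth above the bass; after resolving down by step to D5, the interval above the bass becomes an octave.
Suspension figures are named by those two intervals: 9–8.

9–8 suspension.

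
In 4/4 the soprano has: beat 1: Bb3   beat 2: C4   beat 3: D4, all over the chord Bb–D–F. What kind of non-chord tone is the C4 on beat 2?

The harmony at that moment is Bb major triad (Bb, D, F); C4 is not a chord tone.
It is approached by step up from Bb3 and left by step up to D4.
Step in, step out in the same direction — a passing tone.

Passing tone.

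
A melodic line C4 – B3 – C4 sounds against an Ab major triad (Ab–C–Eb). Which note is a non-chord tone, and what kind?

B3 is a neighbor tone.

The harmony at that moment is Ab major triad (Ab, C, Eb); B3 is not a chord tone.
It is approached by step down from C4 and left by step up to C4.
Step away and step back to the same note — a neighbor tone (lower neighbor).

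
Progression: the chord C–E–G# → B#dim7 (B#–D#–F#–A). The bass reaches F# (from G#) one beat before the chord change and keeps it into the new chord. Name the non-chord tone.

F# is an anticipation.

The harmony at that moment is C augmented triad (C, E, G#); F# is not a chord tone.
It is approached by step down from G# and then sustained as the same pitch into the next harmony.
Arriving early and becoming a chord tone when the harmony changes — an anticipation.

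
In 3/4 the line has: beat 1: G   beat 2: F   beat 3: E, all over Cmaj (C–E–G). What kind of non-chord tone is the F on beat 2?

The harmony at that moment is C major triad (C, E, G); F is not a chord tone.
It is approached by step down from G and left by step down to E.
Step in, step out in the same direction — a passing tone.

Passing tone.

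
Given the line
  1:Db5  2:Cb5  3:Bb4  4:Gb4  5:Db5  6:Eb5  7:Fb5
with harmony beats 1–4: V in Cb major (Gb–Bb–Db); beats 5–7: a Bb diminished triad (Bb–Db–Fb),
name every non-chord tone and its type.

The harmony at that moment is Gb major triad (Gb, Bb, Db); Cb5 is not a chord tone.
It is approached by step down from Db5 and left by step down to Bb4.
Step in, step out in the same direction — a passing tone.
The harmony at that moment is Bb diminished triad (Bb, Db, Fb); Eb5 is not a chord tone.
It is approached by step up from Db5 and left by step up to Fb5.
Step in, step out in the same direction — a passing tone.

Cb5 (beat 2) — passing tone; Eb5 (beat 6) — passing tone.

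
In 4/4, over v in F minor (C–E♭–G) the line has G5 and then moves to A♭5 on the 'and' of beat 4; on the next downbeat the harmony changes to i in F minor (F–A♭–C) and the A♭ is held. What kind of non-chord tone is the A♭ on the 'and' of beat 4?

The harmony at that moment is C minor triad (C, E♭, G); A♭5 is not a chord tone.
It is approached by step up from G5 and then sustained as the same pitch into the next harmony.
Arriving early and becoming a chord tone when the harmony changes — an anticipation.

Anticipation.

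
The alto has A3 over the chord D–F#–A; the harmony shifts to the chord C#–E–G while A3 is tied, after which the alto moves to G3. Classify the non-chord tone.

A3 is a suspension.

The harmony at that moment is C# diminished triad (C#, E, G); A3 is not a chord tone.
It is held over (the same pitch as the preceding A3) and left by step down to G3.
Held over from the previous chord and resolving down by step — a suspension.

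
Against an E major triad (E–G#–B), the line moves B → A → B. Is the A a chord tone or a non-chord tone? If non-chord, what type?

The harmony at that moment is E major triad (E, G#, B); A is not a chord tone.
It is approached by step down from B and left by step up to B.
Step away and step back to the same note — a neighbor tone (lower neighbor).

Non-chord tone — a neighbor tone.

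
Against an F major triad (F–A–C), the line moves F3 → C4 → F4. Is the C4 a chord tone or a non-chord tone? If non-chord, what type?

F major triad contains F, A, C; C is the fifth, so it is a chord tone.

Chord tone (the fifth of F major triad).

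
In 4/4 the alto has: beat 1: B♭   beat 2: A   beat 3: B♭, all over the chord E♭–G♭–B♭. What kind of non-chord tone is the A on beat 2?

The harmony at that moment is E♭ minor triad (E♭, G♭, B♭); A is not a chord tone.
It is approached by step down from B♭ and left by step up to B♭.
Step away and step back to the same note — a neighbor tone (lower neighbor).

Lower neighbor tone.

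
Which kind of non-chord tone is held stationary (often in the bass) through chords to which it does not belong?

Approach: none. Departure: none — a single pitch is sustained while the chords change around it, passing through harmonies that do not contain it.
No melodic motion at all; the dissonance is created entirely by the moving harmonies against the stationary note — a pedal tone (pedal point).

Pedal tone.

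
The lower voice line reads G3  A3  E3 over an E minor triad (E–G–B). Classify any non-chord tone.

The harmony at that moment is E minor triad (E, G, B); A3 is not a chord tone.
It is approached by step up from G3 and left by leap down to E3.
Step in, leap out — an escape tone.

A3 is an escape tone.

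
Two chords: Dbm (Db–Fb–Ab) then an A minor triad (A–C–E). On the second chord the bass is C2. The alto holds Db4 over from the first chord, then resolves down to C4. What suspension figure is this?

9–8 suspension.

At the second chord the bass is C2. The suspended Db4 lies a ninth above the bass; after resolving down by step to C4, the interval above the bass becomes an octave.
Suspension figures are named by those two intervals: 9–8.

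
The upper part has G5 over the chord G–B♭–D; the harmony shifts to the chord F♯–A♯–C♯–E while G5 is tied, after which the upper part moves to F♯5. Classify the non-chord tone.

G5 is a suspension.

The harmony at that moment is F♯ dominant seventh chord (F♯, A♯, C♯, E); G5 is not a chord tone.
It is held over (the same pitch as the preceding G5) and left by step down to F♯5.
Held over from the previous chord and resolving down by step — a suspension.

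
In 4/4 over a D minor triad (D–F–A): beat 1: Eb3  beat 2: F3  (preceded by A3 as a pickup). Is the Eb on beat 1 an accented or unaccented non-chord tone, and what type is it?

Accented appoggiatura.

The harmony at that moment is D minor triad (D, F, A); Eb3 is not a chord tone.
It is approached by leap down from A3 and left by step up to F3.
Leap in, step out — an appoggiatura.
It falls on the downbeat, so it is accented.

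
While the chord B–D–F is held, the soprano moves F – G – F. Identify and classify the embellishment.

The harmony at that moment is B diminished triad (B, D, F); G is not a chord tone.
It is approached by step up from F and left by step down to F.
Step away and step back to the same note — a neighbor tone (upper neighbor).

G is a neighbor tone.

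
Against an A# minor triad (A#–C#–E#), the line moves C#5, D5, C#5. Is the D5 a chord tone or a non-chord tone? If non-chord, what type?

The harmony at that moment is A# minor triad (A#, C#, E#); D5 is not a chord tone.
It is approached by step up from C#5 and left by step down to C#5.
Step away and step back to the same note — a neighbor tone (upper neighbor).

Non-chord tone — a neighbor tone.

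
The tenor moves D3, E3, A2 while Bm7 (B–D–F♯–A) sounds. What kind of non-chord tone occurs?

The harmony at that moment is B minor seventh chord (B, D, F♯, A); E3 is not a chord tone.
It is approached by step up from D3 and left by leap down to A2.
Step in, leap out — an escape tone.

E3 is an escape tone.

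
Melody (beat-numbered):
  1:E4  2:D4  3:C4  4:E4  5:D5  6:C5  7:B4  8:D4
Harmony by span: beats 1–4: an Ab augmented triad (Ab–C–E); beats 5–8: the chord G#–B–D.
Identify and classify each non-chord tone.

D4 (beat 2) — passing tone; C5 (beat 6) — passing tone.

The harmony at that moment is Ab augmented triad (Ab, C, E); D4 is not a chord tone.
It is approached by step down from E4 and left by step down to C4.
Step in, step out in the same direction — a passing tone.
The harmony at that moment is G# diminished triad (G#, B, D); C5 is not a chord tone.
It is approached by step down from D5 and left by step down to B4.
Step in, step out in the same direction — a passing tone.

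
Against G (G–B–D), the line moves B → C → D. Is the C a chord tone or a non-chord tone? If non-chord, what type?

Non-chord tone — a passing tone.

The harmony at that moment is G major triad (G, B, D); C is not a chord tone.
It is approached by step up from B and left by step up to D.
Step in, step out in the same direction — a passing tone.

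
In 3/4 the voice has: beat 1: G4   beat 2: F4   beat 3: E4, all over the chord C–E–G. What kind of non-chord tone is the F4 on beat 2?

The harmony at that moment is C major triad (C, E, G); F4 is not a chord tone.
It is approached by step down from G4 and left by step down to E4.
Step in, step out in the same direction — a passing tone.

Passing tone.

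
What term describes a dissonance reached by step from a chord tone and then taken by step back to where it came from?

Approach: by step. Departure: by step in the opposite direction, back to the starting pitch.
Stepwise on both sides but reversing to return to the same chord tone — a neighbor tone. (Had it continued onward in the same direction it would be a passing tone instead.)

Neighbor tone.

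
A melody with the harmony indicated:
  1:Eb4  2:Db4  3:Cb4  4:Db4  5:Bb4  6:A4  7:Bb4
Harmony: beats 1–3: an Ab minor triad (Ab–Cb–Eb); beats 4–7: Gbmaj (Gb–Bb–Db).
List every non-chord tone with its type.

Db4 (beat 2) — passing tone; A4 (beat 6) — neighbor tone.

The harmony at that moment is Ab minor triad (Ab, Cb, Eb); Db4 is not a chord tone.
It is approached by step down from Eb4 and left by step down to Cb4.
Step in, step out in the same direction — a passing tone.
The harmony at that moment is Gb major triad (Gb, Bb, Db); A4 is not a chord tone.
It is approached by step down from Bb4 and left by step up to Bb4.
Step away and step back to the same note — a neighbor tone (lower neighbor).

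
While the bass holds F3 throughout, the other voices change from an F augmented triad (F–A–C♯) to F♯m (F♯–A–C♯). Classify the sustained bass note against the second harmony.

The harmony at that moment is F♯ minor triad (F♯, A, C♯); F3 is not a chord tone.
It is held over (the same pitch as the preceding F3) and then sustained as the same pitch into the next harmony.
Sustained through a change of harmony — a pedal tone.

Pedal tone (pedal point).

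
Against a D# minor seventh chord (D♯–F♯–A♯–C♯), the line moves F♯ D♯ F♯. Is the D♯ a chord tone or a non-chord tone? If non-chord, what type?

Chord tone (the root of D# minor seventh chord).

D# minor seventh chord contains D♯, F♯, A♯, C♯; D♯ is the root, so it is a chord tone.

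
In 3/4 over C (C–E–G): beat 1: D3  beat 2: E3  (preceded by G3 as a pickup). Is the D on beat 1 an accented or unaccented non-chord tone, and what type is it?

Accented appoggiatura.

The harmony at that moment is C major triad (C, E, G); D3 is not a chord tone.
It is approached by leap down from G3 and left by step up to E3.
Leap in, step out — an appoggiatura.
It falls on the downbeat, so it is accented.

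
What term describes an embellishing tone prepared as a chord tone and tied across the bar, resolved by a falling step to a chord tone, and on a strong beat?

Approach: by preparation — the pitch is first a chord tone, then held (tied or repeated) while the harmony changes under it. Departure: down by step. Metric position: strong.
A prepared dissonance that resolves downward by step — a suspension. (The same figure resolving upward would be a retardation.)

Suspension.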